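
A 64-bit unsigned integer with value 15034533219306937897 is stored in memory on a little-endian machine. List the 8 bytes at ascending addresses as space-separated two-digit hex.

15034533219306937897 in hexadecimal, padded to 64 bits, is 0xD0A5644E7C999E29.
Split into bytes (most-significant first): D0 A5 64 4E 7C 99 9E 29.
In little-endian order the low byte comes first in memory.
So at ascending addresses the bytes are 29 9E 99 7C 4E 64 A5 D0.

29 9E 99 7C 4E 64 A5 D0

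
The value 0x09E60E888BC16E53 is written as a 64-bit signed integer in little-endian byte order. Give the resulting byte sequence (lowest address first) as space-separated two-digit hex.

53 6E C1 8B 88 0E E6 09

Split into bytes (most-significant first): 09 E6 0E 88 8B C1 6E 53.
Little-endian: lowest address holds the least-significant byte.
So at ascending addresses the bytes are 53 6E C1 8B 88 0E E6 09.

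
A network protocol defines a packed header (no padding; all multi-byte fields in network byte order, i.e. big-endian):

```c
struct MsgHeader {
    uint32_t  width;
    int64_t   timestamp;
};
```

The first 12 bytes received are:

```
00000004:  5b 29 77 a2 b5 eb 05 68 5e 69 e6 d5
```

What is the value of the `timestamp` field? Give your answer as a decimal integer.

`timestamp` follows `width` (4 bytes), so it starts at byte offset 4 and occupies 8 bytes.
Bytes at offsets 4..11: B5 EB 05 68 5E 69 E6 D5.
In big-endian order the high byte comes first in memory.
The bytes are already most-significant first: 0xB5EB05685E69E6D5.
Top bit is set, so as a signed 64-bit value this is 0xB5EB05685E69E6D5 − 2^64 = -5338166987498854699.

-5338166987498854699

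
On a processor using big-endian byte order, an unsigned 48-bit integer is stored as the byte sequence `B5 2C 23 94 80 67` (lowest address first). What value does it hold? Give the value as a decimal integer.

199201180123239

In big-endian order the high byte comes first in memory.
The bytes are already most-significant first: 0xB52C23948067.
0xB52C23948067 = 199201180123239.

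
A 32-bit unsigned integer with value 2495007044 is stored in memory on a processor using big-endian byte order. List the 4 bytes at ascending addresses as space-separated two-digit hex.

94 B6 C9 44

2495007044 in hexadecimal, padded to 32 bits, is 0x94B6C944.
Split into bytes (most-significant first): 94 B6 C9 44.
In big-endian order the high byte comes first in memory.
So the memory order matches the most-significant-first order: 94 B6 C9 44.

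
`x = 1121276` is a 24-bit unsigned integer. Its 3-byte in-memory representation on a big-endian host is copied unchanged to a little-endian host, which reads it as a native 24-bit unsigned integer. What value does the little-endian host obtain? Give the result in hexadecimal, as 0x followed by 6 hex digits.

1121276 in 24-bit hexadecimal is 0x111BFC.
Stored big-endian, the bytes at ascending addresses are 11 1B FC.
Read back as little-endian, the first byte is least significant, giving 0xFC1B11.

0xFC1B11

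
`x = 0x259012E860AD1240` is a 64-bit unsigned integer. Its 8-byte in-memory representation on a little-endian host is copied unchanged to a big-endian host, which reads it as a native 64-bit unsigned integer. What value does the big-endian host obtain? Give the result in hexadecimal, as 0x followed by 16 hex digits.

Stored little-endian, the bytes at ascending addresses are 40 12 AD 60 E8 12 90 25.
Read back as big-endian, the last byte is least significant, giving 0x4012AD60E8129025.

0x4012AD60E8129025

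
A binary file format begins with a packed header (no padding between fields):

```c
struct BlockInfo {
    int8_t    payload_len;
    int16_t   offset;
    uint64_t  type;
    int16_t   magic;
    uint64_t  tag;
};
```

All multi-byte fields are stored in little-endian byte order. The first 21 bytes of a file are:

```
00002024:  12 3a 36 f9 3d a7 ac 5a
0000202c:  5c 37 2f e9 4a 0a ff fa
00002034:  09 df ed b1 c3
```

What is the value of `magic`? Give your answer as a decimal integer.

19177

`magic` follows `payload_len` (1 B), `offset` (2 B), `type` (8 B), so it starts at offset 1 + 2 + 8 = 11 and occupies 2 bytes.
Bytes at offsets 11..12: E9 4A.
Little-endian: lowest address holds the least-significant byte.
Reassemble most-significant byte first: 4A E9 → 0x4AE9.
0x4AE9 = 19177.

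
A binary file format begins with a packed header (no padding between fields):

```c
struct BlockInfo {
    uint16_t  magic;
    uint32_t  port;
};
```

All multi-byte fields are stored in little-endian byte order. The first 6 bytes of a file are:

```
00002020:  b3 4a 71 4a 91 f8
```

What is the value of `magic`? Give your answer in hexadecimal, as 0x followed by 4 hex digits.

0x4AB3

`magic` is the first field, at byte offset 0, occupying 2 bytes.
Bytes at offsets 0..1: B3 4A.
In little-endian order the low byte comes first in memory.
Reassemble most-significant byte first: 4A B3 → 0x4AB3.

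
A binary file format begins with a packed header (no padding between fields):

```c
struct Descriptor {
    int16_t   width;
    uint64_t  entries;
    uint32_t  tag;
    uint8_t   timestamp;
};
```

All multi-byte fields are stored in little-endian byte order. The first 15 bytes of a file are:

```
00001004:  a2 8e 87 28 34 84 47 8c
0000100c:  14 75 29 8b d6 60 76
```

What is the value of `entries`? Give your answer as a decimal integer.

`entries` follows `width` (2 bytes), so it starts at byte offset 2 and occupies 8 bytes.
Bytes at offsets 2..9: 87 28 34 84 47 8C 14 75.
Little-endian: lowest address holds the least-significant byte.
Reassemble most-significant byte first: 75 14 8C 47 84 34 28 87 → 0x75148C4784342887.
0x75148C4784342887 = 8436522240760359047.

8436522240760359047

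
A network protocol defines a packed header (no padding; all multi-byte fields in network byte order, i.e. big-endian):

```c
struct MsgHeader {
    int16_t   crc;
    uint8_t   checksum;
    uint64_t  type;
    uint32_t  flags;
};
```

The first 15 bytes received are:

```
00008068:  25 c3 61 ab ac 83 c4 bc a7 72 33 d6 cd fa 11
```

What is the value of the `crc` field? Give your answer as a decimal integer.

9667

`crc` is the first field, at byte offset 0, occupying 2 bytes.
Bytes at offsets 0..1: 25 C3.
In big-endian order the high byte comes first in memory.
The bytes are already most-significant first: 0x25C3.
0x25C3 = 9667.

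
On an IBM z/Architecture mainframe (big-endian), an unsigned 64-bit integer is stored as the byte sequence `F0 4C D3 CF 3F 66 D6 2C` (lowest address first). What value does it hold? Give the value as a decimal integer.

In big-endian order the high byte comes first in memory.
The bytes are already most-significant first: 0xF04CD3CF3F66D62C.
0xF04CD3CF3F66D62C = 17315447554408109612.

17315447554408109612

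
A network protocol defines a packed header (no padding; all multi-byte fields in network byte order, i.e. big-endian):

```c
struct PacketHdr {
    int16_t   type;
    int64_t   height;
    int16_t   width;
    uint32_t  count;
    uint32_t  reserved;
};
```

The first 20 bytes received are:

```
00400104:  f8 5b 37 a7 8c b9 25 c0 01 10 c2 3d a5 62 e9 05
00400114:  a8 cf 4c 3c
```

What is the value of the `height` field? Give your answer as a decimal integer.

4010328720026894608

`height` follows `type` (2 bytes), so it starts at byte offset 2 and occupies 8 bytes.
Bytes at offsets 2..9: 37 A7 8C B9 25 C0 01 10.
Big-endian stores the most-significant byte at the lowest address.
The bytes are already most-significant first: 0x37A78CB925C00110.
0x37A78CB925C00110 = 4010328720026894608.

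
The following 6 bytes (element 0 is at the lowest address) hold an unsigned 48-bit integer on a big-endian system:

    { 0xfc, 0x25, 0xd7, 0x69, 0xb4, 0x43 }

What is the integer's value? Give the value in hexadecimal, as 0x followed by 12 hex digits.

Big-endian: lowest address holds the most-significant byte.
The bytes are already most-significant first: 0xFC25D769B443.

0xFC25D769B443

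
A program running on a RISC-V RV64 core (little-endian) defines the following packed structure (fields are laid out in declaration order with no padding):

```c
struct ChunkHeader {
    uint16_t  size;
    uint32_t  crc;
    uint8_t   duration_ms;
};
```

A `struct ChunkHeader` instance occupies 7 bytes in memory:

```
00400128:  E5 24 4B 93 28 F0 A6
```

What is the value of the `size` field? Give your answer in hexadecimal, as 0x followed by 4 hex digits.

`size` is the first field, at byte offset 0, occupying 2 bytes.
Bytes at offsets 0..1: E5 24.
Little-endian: lowest address holds the least-significant byte.
Reassemble most-significant byte first: 24 E5 → 0x24E5.

0x24E5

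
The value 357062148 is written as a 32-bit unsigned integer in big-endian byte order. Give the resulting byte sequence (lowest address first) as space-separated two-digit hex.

357062148 in hexadecimal, padded to 32 bits, is 0x15485604.
Split into bytes (most-significant first): 15 48 56 04.
Big-endian: lowest address holds the most-significant byte.
So the memory order matches the most-significant-first order: 15 48 56 04.

15 48 56 04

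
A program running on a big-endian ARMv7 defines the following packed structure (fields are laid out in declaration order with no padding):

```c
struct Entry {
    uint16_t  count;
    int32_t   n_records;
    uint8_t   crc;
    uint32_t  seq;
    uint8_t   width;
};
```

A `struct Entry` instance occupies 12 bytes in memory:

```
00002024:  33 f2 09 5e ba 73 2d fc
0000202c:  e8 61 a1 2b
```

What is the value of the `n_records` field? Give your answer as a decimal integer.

`n_records` follows `count` (2 bytes), so it starts at byte offset 2 and occupies 4 bytes.
Bytes at offsets 2..5: 09 5E BA 73.
In big-endian order the high byte comes first in memory.
The bytes are already most-significant first: 0x095EBA73.
0x095EBA73 = 157203059.

157203059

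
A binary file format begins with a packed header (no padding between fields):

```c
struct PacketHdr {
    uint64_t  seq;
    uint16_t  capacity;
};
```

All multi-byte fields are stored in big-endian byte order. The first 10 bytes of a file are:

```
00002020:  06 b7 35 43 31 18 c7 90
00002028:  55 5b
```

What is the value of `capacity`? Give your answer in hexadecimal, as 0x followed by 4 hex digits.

0x555B

`capacity` follows `seq` (8 bytes), so it starts at byte offset 8 and occupies 2 bytes.
Bytes at offsets 8..9: 55 5B.
In big-endian order the high byte comes first in memory.
The bytes are already most-significant first: 0x555B.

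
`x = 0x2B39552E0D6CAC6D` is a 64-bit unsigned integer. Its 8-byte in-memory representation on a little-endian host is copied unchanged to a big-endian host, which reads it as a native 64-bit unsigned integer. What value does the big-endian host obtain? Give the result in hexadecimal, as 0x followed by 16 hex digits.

Stored little-endian, the bytes at ascending addresses are 6D AC 6C 0D 2E 55 39 2B.
Read back as big-endian, the last byte is least significant, giving 0x6DAC6C0D2E55392B.

0x6DAC6C0D2E55392B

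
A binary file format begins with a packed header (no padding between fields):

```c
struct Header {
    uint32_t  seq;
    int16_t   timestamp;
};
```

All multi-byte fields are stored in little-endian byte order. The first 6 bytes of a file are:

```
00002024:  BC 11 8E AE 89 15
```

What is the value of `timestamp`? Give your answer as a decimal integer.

5513

`timestamp` follows `seq` (4 bytes), so it starts at byte offset 4 and occupies 2 bytes.
Bytes at offsets 4..5: 89 15.
Little-endian: lowest address holds the least-significant byte.
Reassemble most-significant byte first: 15 89 → 0x1589.
0x1589 = 5513.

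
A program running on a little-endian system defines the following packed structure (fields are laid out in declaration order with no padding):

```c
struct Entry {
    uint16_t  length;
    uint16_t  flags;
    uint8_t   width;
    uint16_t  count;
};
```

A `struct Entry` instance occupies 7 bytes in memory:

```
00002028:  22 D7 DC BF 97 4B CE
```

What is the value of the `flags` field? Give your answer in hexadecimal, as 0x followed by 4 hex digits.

`flags` follows `length` (2 bytes), so it starts at byte offset 2 and occupies 2 bytes.
Bytes at offsets 2..3: DC BF.
Little-endian: lowest address holds the least-significant byte.
Reassemble most-significant byte first: BF DC → 0xBFDC.

0xBFDC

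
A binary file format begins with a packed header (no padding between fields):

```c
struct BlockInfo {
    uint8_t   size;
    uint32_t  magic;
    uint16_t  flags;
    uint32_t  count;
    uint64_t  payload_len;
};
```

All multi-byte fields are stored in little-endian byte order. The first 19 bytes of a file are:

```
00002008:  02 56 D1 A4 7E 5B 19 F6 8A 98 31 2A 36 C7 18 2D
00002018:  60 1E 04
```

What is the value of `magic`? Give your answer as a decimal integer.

2124730710

`magic` follows `size` (1 byte), so it starts at byte offset 1 and occupies 4 bytes.
Bytes at offsets 1..4: 56 D1 A4 7E.
In little-endian order the low byte comes first in memory.
Reassemble most-significant byte first: 7E A4 D1 56 → 0x7EA4D156.
0x7EA4D156 = 2124730710.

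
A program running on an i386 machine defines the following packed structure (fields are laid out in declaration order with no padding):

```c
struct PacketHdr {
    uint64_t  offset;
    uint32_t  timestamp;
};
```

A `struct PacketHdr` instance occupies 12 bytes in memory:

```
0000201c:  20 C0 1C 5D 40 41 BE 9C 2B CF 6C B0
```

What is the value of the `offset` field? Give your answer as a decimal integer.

`offset` is the first field, at byte offset 0, occupying 8 bytes.
Bytes at offsets 0..7: 20 C0 1C 5D 40 41 BE 9C.
Little-endian: lowest address holds the least-significant byte.
Reassemble most-significant byte first: 9C BE 41 40 5D 1C C0 20 → 0x9CBE41405D1CC020.
0x9CBE41405D1CC020 = 11294536660187660320.

11294536660187660320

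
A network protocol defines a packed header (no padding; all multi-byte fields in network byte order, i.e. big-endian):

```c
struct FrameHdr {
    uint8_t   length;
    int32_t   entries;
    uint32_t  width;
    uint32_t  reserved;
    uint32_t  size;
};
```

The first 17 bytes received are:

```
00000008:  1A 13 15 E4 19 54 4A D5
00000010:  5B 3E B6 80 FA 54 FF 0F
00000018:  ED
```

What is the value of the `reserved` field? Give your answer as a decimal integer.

`reserved` follows `length` (1 B), `entries` (4 B), `width` (4 B), so it starts at offset 1 + 4 + 4 = 9 and occupies 4 bytes.
Bytes at offsets 9..12: 3E B6 80 FA.
In big-endian order the high byte comes first in memory.
The bytes are already most-significant first: 0x3EB680FA.
0x3EB680FA = 1052147962.

1052147962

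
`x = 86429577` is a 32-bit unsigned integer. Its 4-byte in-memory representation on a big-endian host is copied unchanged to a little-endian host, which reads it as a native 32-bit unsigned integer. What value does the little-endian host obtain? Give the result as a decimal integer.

86429577 in 32-bit hexadecimal is 0x0526CF89.
Stored big-endian, the bytes at ascending addresses are 05 26 CF 89.
Read back as little-endian, the first byte is least significant, giving 0x89CF2605.
0x89CF2605 = 2312054277.

2312054277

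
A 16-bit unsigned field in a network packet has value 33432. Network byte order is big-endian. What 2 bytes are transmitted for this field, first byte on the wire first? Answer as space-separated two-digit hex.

33432 in hexadecimal, padded to 16 bits, is 0x8298.
Split into bytes (most-significant first): 82 98.
In big-endian order the high byte comes first in memory.
So the memory order matches the most-significant-first order: 82 98.

82 98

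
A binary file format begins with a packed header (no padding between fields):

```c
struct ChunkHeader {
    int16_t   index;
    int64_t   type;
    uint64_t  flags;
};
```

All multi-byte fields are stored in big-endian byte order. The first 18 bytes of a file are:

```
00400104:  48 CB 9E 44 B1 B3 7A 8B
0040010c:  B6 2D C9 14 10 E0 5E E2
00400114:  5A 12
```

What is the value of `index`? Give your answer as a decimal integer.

`index` is the first field, at byte offset 0, occupying 2 bytes.
Bytes at offsets 0..1: 48 CB.
Big-endian stores the most-significant byte at the lowest address.
The bytes are already most-significant first: 0x48CB.
0x48CB = 18635.

18635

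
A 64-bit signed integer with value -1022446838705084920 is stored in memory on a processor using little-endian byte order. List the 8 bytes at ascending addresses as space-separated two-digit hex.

Two's complement of -1022446838705084920 in 64 bits: 1022446838705084920 = 0x0E3075FB8EBCD9F8; invert → 0xF1CF8A0471432607; add 1 → 0xF1CF8A0471432608.
Split into bytes (most-significant first): F1 CF 8A 04 71 43 26 08.
Little-endian: lowest address holds the least-significant byte.
So at ascending addresses the bytes are 08 26 43 71 04 8A CF F1.

08 26 43 71 04 8A CF F1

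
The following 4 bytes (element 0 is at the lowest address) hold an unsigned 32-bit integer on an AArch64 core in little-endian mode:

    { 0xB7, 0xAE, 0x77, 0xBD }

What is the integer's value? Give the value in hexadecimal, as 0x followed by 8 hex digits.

0xBD77AEB7

Little-endian stores the least-significant byte at the lowest address.
Reassemble most-significant byte first: BD 77 AE B7 → 0xBD77AEB7.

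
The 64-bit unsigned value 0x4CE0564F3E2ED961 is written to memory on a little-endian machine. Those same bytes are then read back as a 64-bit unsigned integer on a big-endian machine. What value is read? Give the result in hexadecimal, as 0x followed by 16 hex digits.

Stored little-endian, the bytes at ascending addresses are 61 D9 2E 3E 4F 56 E0 4C.
Read back as big-endian, the last byte is least significant, giving 0x61D92E3E4F56E04C.

0x61D92E3E4F56E04C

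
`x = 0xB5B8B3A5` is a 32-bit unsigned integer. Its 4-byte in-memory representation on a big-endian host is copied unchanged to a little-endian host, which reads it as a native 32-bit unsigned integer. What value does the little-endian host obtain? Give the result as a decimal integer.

Stored big-endian, the bytes at ascending addresses are B5 B8 B3 A5.
Read back as little-endian, the first byte is least significant, giving 0xA5B3B8B5.
0xA5B3B8B5 = 2780018869.

2780018869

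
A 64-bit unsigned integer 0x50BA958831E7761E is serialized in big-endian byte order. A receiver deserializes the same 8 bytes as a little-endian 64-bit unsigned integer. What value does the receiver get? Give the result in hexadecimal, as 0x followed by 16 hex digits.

0x1E76E7318895BA50

Stored big-endian, the bytes at ascending addresses are 50 BA 95 88 31 E7 76 1E.
Read back as little-endian, the first byte is least significant, giving 0x1E76E7318895BA50.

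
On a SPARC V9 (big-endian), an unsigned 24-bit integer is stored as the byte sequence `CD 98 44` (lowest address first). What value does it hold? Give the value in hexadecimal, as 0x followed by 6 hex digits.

In big-endian order the high byte comes first in memory.
The bytes are already most-significant first: 0xCD9844.

0xCD9844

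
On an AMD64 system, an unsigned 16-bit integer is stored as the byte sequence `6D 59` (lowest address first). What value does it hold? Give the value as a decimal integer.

22893

In little-endian order the low byte comes first in memory.
Reassemble most-significant byte first: 59 6D → 0x596D.
0x596D = 22893.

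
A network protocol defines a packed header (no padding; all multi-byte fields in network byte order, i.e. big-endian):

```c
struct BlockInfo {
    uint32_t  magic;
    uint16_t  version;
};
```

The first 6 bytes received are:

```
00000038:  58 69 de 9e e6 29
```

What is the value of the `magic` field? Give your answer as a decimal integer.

`magic` is the first field, at byte offset 0, occupying 4 bytes.
Bytes at offsets 0..3: 58 69 DE 9E.
Big-endian: lowest address holds the most-significant byte.
The bytes are already most-significant first: 0x5869DE9E.
0x5869DE9E = 1483333278.

1483333278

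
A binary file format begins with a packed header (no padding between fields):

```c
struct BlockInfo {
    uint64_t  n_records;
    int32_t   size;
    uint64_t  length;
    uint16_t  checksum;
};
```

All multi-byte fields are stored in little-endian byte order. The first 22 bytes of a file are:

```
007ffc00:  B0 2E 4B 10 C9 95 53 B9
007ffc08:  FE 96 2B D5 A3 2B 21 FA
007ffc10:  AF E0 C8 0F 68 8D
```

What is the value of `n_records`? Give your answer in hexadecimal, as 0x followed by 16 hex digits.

0xB95395C9104B2EB0

`n_records` is the first field, at byte offset 0, occupying 8 bytes.
Bytes at offsets 0..7: B0 2E 4B 10 C9 95 53 B9.
Little-endian stores the least-significant byte at the lowest address.
Reassemble most-significant byte first: B9 53 95 C9 10 4B 2E B0 → 0xB95395C9104B2EB0.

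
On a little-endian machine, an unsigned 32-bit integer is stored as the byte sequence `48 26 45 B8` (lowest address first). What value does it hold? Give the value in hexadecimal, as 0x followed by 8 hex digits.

0xB8452648

Little-endian stores the least-significant byte at the lowest address.
Reassemble most-significant byte first: B8 45 26 48 → 0xB8452648.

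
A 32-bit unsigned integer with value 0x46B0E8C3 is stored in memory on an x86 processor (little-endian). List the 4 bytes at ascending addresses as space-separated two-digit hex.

Split into bytes (most-significant first): 46 B0 E8 C3.
Little-endian: lowest address holds the least-significant byte.
So at ascending addresses the bytes are C3 E8 B0 46.

C3 E8 B0 46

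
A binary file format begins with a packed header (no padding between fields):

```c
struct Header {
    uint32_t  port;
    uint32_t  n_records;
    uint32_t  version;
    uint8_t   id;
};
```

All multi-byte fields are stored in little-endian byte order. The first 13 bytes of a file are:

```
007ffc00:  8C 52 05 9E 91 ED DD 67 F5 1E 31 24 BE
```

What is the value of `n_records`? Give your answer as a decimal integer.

`n_records` follows `port` (4 bytes), so it starts at byte offset 4 and occupies 4 bytes.
Bytes at offsets 4..7: 91 ED DD 67.
In little-endian order the low byte comes first in memory.
Reassemble most-significant byte first: 67 DD ED 91 → 0x67DDED91.
0x67DDED91 = 1742597521.

1742597521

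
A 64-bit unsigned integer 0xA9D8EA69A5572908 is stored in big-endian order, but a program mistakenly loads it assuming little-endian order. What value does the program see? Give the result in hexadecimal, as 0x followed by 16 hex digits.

0x082957A569EAD8A9

Stored big-endian, the bytes at ascending addresses are A9 D8 EA 69 A5 57 29 08.
Read back as little-endian, the first byte is least significant, giving 0x082957A569EAD8A9.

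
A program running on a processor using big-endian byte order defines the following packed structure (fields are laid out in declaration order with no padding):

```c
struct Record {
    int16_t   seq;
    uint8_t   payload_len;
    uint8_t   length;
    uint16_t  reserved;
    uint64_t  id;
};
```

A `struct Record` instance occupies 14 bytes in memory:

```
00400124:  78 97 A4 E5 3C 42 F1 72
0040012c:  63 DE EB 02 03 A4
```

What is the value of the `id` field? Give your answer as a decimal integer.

17398078119562314660

`id` follows `seq` (2 B), `payload_len` (1 B), `length` (1 B), `reserved` (2 B), so it starts at offset 2 + 1 + 1 + 2 = 6 and occupies 8 bytes.
Bytes at offsets 6..13: F1 72 63 DE EB 02 03 A4.
Big-endian: lowest address holds the most-significant byte.
The bytes are already most-significant first: 0xF17263DEEB0203A4.
0xF17263DEEB0203A4 = 17398078119562314660.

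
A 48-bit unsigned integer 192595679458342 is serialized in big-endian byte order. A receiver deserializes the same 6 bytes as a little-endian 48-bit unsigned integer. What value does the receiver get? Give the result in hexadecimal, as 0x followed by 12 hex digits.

0x26340F2D2AAF

192595679458342 in 48-bit hexadecimal is 0xAF2A2D0F3426.
Stored big-endian, the bytes at ascending addresses are AF 2A 2D 0F 34 26.
Read back as little-endian, the first byte is least significant, giving 0x26340F2D2AAF.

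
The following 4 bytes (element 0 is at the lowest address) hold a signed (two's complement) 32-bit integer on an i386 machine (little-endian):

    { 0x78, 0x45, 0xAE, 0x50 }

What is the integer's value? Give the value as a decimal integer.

1353598328

Little-endian: lowest address holds the least-significant byte.
Reassemble most-significant byte first: 50 AE 45 78 → 0x50AE4578.
0x50AE4578 = 1353598328.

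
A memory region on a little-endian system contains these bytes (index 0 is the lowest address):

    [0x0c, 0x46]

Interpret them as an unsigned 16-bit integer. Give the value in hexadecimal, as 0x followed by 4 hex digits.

Little-endian: lowest address holds the least-significant byte.
Reassemble most-significant byte first: 46 0C → 0x460C.

0x460C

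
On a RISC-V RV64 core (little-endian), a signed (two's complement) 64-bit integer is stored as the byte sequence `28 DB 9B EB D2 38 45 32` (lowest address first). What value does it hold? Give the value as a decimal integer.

In little-endian order the low byte comes first in memory.
Reassemble most-significant byte first: 32 45 38 D2 EB 9B DB 28 → 0x324538D2EB9BDB28.
0x324538D2EB9BDB28 = 3622363953836579624.

3622363953836579624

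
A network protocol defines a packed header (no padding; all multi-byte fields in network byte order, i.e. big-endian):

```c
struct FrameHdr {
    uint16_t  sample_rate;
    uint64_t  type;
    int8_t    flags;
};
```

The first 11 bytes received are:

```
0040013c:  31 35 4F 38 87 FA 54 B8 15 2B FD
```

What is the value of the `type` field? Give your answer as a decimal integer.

`type` follows `sample_rate` (2 bytes), so it starts at byte offset 2 and occupies 8 bytes.
Bytes at offsets 2..9: 4F 38 87 FA 54 B8 15 2B.
Big-endian: lowest address holds the most-significant byte.
The bytes are already most-significant first: 0x4F3887FA54B8152B.
0x4F3887FA54B8152B = 5708462036925027627.

5708462036925027627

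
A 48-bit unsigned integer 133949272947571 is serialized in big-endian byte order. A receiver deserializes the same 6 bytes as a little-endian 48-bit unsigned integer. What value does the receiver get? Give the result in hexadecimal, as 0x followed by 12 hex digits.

133949272947571 in 48-bit hexadecimal is 0x79D37ED4FB73.
Stored big-endian, the bytes at ascending addresses are 79 D3 7E D4 FB 73.
Read back as little-endian, the first byte is least significant, giving 0x73FBD47ED379.

0x73FBD47ED379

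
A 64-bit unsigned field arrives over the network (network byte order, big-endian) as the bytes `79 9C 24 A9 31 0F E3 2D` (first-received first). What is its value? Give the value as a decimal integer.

Big-endian: lowest address holds the most-significant byte.
The bytes are already most-significant first: 0x799C24A9310FE32D.
0x799C24A9310FE32D = 8762919284047340333.

8762919284047340333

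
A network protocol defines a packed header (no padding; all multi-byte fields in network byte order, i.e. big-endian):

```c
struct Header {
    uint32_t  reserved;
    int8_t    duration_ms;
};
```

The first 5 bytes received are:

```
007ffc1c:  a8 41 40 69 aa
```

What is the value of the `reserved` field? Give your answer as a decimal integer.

`reserved` is the first field, at byte offset 0, occupying 4 bytes.
Bytes at offsets 0..3: A8 41 40 69.
Big-endian: lowest address holds the most-significant byte.
The bytes are already most-significant first: 0xA8414069.
0xA8414069 = 2822848617.

2822848617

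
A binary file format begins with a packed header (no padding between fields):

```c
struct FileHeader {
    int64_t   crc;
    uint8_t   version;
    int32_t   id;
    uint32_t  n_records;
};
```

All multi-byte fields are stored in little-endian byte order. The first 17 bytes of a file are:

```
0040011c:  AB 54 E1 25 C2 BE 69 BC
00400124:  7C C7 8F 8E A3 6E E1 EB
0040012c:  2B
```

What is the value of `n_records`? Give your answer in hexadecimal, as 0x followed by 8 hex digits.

0x2BEBE16E

`n_records` follows `crc` (8 B), `version` (1 B), `id` (4 B), so it starts at offset 8 + 1 + 4 = 13 and occupies 4 bytes.
Bytes at offsets 13..16: 6E E1 EB 2B.
Little-endian stores the least-significant byte at the lowest address.
Reassemble most-significant byte first: 2B EB E1 6E → 0x2BEBE16E.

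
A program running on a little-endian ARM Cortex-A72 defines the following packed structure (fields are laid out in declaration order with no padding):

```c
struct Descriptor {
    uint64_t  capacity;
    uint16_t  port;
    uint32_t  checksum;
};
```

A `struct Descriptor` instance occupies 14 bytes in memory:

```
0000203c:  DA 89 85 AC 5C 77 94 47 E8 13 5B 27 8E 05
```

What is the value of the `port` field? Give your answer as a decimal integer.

5096

`port` follows `capacity` (8 bytes), so it starts at byte offset 8 and occupies 2 bytes.
Bytes at offsets 8..9: E8 13.
Little-endian: lowest address holds the least-significant byte.
Reassemble most-significant byte first: 13 E8 → 0x13E8.
0x13E8 = 5096.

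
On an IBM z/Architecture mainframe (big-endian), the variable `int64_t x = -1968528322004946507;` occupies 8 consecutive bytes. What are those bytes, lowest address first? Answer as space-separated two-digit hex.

Two's complement of -1968528322004946507 in 64 bits: 1968528322004946507 = 0x1B519E1443668E4B; invert → 0xE4AE61EBBC9971B4; add 1 → 0xE4AE61EBBC9971B5.
Split into bytes (most-significant first): E4 AE 61 EB BC 99 71 B5.
Big-endian: lowest address holds the most-significant byte.
So the memory order matches the most-significant-first order: E4 AE 61 EB BC 99 71 B5.

E4 AE 61 EB BC 99 71 B5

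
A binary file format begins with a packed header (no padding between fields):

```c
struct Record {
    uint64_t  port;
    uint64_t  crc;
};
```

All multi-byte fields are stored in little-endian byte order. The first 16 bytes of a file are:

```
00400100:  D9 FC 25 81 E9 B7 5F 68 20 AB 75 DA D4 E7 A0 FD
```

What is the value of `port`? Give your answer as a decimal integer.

`port` is the first field, at byte offset 0, occupying 8 bytes.
Bytes at offsets 0..7: D9 FC 25 81 E9 B7 5F 68.
Little-endian: lowest address holds the least-significant byte.
Reassemble most-significant byte first: 68 5F B7 E9 81 25 FC D9 → 0x685FB7E98125FCD9.
0x685FB7E98125FCD9 = 7520932116254031065.

7520932116254031065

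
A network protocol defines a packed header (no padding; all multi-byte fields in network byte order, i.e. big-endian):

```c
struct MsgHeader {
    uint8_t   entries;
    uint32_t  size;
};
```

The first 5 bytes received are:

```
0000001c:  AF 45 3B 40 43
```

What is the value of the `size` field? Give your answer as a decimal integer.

`size` follows `entries` (1 byte), so it starts at byte offset 1 and occupies 4 bytes.
Bytes at offsets 1..4: 45 3B 40 43.
Big-endian stores the most-significant byte at the lowest address.
The bytes are already most-significant first: 0x453B4043.
0x453B4043 = 1161510979.

1161510979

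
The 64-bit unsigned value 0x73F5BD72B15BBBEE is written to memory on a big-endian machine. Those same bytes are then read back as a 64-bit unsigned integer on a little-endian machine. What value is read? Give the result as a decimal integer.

Stored big-endian, the bytes at ascending addresses are 73 F5 BD 72 B1 5B BB EE.
Read back as little-endian, the first byte is least significant, giving 0xEEBB5BB172BDF573.
0xEEBB5BB172BDF573 = 17202444019364132211.

17202444019364132211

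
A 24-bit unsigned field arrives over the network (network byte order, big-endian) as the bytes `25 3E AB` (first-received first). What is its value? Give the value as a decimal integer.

In big-endian order the high byte comes first in memory.
The bytes are already most-significant first: 0x253EAB.
0x253EAB = 2440875.

2440875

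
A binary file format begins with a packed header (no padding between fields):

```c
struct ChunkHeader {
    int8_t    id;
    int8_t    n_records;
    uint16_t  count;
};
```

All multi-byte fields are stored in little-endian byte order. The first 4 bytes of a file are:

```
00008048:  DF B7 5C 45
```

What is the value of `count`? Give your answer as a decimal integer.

17756

`count` follows `id` (1 B), `n_records` (1 B), so it starts at offset 1 + 1 = 2 and occupies 2 bytes.
Bytes at offsets 2..3: 5C 45.
Little-endian: lowest address holds the least-significant byte.
Reassemble most-significant byte first: 45 5C → 0x455C.
0x455C = 17756.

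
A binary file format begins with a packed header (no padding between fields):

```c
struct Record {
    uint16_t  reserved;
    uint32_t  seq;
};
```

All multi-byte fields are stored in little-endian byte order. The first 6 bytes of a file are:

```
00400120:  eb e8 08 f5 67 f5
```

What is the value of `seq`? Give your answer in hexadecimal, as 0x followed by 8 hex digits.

0xF567F508

`seq` follows `reserved` (2 bytes), so it starts at byte offset 2 and occupies 4 bytes.
Bytes at offsets 2..5: 08 F5 67 F5.
In little-endian order the low byte comes first in memory.
Reassemble most-significant byte first: F5 67 F5 08 → 0xF567F508.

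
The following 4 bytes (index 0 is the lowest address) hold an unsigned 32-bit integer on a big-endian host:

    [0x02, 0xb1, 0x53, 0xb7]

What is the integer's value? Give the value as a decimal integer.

Big-endian: lowest address holds the most-significant byte.
The bytes are already most-significant first: 0x02B153B7.
0x02B153B7 = 45175735.

45175735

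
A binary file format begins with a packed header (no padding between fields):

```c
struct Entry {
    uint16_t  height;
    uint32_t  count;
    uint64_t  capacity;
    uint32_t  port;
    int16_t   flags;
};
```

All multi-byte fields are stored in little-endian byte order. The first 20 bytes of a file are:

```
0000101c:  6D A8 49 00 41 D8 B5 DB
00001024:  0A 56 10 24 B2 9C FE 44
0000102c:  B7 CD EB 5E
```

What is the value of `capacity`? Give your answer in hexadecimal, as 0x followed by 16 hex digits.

`capacity` follows `height` (2 B), `count` (4 B), so it starts at offset 2 + 4 = 6 and occupies 8 bytes.
Bytes at offsets 6..13: B5 DB 0A 56 10 24 B2 9C.
Little-endian: lowest address holds the least-significant byte.
Reassemble most-significant byte first: 9C B2 24 10 56 0A DB B5 → 0x9CB22410560ADBB5.

0x9CB22410560ADBB5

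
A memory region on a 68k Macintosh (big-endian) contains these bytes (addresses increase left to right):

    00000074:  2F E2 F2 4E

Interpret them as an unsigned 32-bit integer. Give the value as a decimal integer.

Big-endian stores the most-significant byte at the lowest address.
The bytes are already most-significant first: 0x2FE2F24E.
0x2FE2F24E = 803402318.

803402318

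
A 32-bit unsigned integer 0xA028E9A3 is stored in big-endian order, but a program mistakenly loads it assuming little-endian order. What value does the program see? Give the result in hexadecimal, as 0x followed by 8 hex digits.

Stored big-endian, the bytes at ascending addresses are A0 28 E9 A3.
Read back as little-endian, the first byte is least significant, giving 0xA3E928A0.

0xA3E928A0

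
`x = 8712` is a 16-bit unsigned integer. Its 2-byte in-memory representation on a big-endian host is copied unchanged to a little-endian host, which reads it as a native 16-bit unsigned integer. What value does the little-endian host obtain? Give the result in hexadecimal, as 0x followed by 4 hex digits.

8712 in 16-bit hexadecimal is 0x2208.
Stored big-endian, the bytes at ascending addresses are 22 08.
Read back as little-endian, the first byte is least significant, giving 0x0822.

0x0822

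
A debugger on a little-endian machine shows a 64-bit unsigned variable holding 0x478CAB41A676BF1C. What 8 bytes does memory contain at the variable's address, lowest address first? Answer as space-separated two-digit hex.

1C BF 76 A6 41 AB 8C 47

Split into bytes (most-significant first): 47 8C AB 41 A6 76 BF 1C.
Little-endian: lowest address holds the least-significant byte.
So at ascending addresses the bytes are 1C BF 76 A6 41 AB 8C 47.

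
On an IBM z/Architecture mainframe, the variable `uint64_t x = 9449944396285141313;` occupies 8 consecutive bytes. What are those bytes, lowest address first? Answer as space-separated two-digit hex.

83 24 F2 5C 47 C4 E1 41

9449944396285141313 in hexadecimal, padded to 64 bits, is 0x8324F25C47C4E141.
Split into bytes (most-significant first): 83 24 F2 5C 47 C4 E1 41.
Big-endian: lowest address holds the most-significant byte.
So the memory order matches the most-significant-first order: 83 24 F2 5C 47 C4 E1 41.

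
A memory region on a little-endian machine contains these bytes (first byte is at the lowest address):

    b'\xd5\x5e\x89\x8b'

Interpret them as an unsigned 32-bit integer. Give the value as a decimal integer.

2341035733

Little-endian stores the least-significant byte at the lowest address.
Reassemble most-significant byte first: 8B 89 5E D5 → 0x8B895ED5.
0x8B895ED5 = 2341035733.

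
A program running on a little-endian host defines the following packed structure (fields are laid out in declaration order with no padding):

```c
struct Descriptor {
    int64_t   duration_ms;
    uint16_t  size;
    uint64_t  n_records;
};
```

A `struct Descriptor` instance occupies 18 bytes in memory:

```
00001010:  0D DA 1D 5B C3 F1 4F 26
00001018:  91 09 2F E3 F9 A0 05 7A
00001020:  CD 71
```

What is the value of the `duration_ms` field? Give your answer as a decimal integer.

2760690917951003149

`duration_ms` is the first field, at byte offset 0, occupying 8 bytes.
Bytes at offsets 0..7: 0D DA 1D 5B C3 F1 4F 26.
Little-endian: lowest address holds the least-significant byte.
Reassemble most-significant byte first: 26 4F F1 C3 5B 1D DA 0D → 0x264FF1C35B1DDA0D.
0x264FF1C35B1DDA0D = 2760690917951003149.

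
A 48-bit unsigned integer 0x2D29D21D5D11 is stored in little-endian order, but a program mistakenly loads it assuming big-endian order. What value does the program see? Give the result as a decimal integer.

19091629943085

Stored little-endian, the bytes at ascending addresses are 11 5D 1D D2 29 2D.
Read back as big-endian, the last byte is least significant, giving 0x115D1DD2292D.
0x115D1DD2292D = 19091629943085.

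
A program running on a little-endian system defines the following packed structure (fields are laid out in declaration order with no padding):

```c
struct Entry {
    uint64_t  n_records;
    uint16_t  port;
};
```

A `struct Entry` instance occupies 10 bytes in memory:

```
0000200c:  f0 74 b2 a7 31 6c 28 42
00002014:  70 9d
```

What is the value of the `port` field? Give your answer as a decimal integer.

`port` follows `n_records` (8 bytes), so it starts at byte offset 8 and occupies 2 bytes.
Bytes at offsets 8..9: 70 9D.
Little-endian: lowest address holds the least-significant byte.
Reassemble most-significant byte first: 9D 70 → 0x9D70.
0x9D70 = 40304.

40304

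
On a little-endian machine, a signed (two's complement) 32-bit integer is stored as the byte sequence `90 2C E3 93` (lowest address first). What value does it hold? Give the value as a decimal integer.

-1813828464

Little-endian: lowest address holds the least-significant byte.
Reassemble most-significant byte first: 93 E3 2C 90 → 0x93E32C90.
Top bit is set, so as a signed 32-bit value this is 0x93E32C90 − 2^32 = -1813828464.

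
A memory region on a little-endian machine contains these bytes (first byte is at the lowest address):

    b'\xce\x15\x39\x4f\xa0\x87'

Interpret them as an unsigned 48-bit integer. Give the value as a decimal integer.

Little-endian stores the least-significant byte at the lowest address.
Reassemble most-significant byte first: 87 A0 4F 39 15 CE → 0x87A04F3915CE.
0x87A04F3915CE = 149122593658318.

149122593658318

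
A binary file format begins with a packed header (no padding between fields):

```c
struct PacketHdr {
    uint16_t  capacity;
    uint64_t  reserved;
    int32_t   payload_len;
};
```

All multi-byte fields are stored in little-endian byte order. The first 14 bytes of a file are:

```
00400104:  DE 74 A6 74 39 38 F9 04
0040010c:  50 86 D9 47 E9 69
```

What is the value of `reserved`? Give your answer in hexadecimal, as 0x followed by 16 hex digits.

`reserved` follows `capacity` (2 bytes), so it starts at byte offset 2 and occupies 8 bytes.
Bytes at offsets 2..9: A6 74 39 38 F9 04 50 86.
In little-endian order the low byte comes first in memory.
Reassemble most-significant byte first: 86 50 04 F9 38 39 74 A6 → 0x865004F9383974A6.

0x865004F9383974A6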